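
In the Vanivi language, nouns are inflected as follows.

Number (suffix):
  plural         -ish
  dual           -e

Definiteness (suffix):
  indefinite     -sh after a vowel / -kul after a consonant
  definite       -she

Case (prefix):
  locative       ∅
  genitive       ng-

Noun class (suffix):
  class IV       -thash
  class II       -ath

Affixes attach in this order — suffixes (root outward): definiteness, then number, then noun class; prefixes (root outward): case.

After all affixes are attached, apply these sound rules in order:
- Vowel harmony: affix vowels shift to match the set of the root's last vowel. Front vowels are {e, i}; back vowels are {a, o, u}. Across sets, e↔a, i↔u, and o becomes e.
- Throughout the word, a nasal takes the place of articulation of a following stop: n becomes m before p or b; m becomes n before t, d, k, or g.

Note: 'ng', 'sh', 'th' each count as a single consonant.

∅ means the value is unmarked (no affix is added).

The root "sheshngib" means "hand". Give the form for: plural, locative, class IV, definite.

Attach definiteness definite -she → sheshngibshe.
case = locative: zero marking, form stays sheshngibshe.
Attach number plural -ish → sheshngibsheish.
Attach noun class class IV -thash → sheshngibsheishthash.
Apply vowel harmony: sheshngibsheishthash → sheshngibsheishthesh.
Nasal assimilation: no change.

sheshngibsheishthesh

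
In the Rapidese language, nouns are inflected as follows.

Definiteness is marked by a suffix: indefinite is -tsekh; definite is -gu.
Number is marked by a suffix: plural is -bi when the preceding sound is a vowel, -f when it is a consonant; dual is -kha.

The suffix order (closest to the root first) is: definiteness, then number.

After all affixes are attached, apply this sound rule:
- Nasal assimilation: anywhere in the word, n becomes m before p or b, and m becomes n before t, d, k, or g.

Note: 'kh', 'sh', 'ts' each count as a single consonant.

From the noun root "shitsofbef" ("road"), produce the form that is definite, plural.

Attach definiteness definite -gu → shitsofbefgu.
Attach number plural -bi (after vowel 'u') → shitsofbefgubi.
Nasal assimilation: no change.

shitsofbefgubi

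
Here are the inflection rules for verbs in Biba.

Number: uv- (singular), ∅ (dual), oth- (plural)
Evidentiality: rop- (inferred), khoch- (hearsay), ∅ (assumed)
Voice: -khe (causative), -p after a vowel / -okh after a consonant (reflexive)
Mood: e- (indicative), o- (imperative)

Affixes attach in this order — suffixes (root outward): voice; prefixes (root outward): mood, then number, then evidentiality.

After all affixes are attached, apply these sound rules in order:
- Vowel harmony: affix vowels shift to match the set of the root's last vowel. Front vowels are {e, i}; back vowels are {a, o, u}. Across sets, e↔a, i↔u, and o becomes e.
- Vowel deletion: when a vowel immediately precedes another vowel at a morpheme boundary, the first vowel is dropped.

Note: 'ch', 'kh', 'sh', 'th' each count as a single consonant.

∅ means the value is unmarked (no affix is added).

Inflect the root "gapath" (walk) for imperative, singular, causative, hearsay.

Attach mood imperative o- → ogapath.
Attach voice causative -khe → ogapathkhe.
Attach number singular uv- → uvogapathkhe.
Attach evidentiality hearsay khoch- → khochuvogapathkhe.
Apply vowel harmony: khochuvogapathkhe → khochuvogapathkha.
Vowel deletion: no change.

khochuvogapathkha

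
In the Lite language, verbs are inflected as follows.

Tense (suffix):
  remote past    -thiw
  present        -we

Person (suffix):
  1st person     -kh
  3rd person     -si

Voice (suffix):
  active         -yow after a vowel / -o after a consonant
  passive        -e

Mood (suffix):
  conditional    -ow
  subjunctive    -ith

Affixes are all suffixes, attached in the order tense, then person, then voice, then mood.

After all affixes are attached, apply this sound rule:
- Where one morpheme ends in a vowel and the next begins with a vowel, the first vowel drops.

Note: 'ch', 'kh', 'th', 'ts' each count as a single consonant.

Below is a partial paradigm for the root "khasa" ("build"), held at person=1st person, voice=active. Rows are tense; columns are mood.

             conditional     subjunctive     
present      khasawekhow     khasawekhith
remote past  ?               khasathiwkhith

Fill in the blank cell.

khasathiwkhow

Attach tense remote past -thiw → khasathiw.
Attach person 1st person -kh → khasathiwkh.
Attach voice active -o (after consonant 'kh') → khasathiwkho.
Attach mood conditional -ow → khasathiwkhoow.
Apply vowel deletion: khasathiwkhoow → khasathiwkhow.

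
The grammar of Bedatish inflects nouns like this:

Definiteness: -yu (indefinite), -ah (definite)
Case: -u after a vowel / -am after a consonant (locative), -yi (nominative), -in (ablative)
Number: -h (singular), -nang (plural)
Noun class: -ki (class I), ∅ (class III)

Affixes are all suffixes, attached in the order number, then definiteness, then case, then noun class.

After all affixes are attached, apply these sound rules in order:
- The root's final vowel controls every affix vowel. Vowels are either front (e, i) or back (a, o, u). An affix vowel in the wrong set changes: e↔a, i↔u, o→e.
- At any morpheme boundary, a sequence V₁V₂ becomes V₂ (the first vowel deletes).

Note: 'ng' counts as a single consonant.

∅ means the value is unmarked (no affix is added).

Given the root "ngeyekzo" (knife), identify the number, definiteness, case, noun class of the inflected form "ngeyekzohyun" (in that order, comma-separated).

singular, indefinite, ablative, class III

Segment: ngeyekzo-h-yu-in.
number: -h → singular.
definiteness: -yu → indefinite.
case: -in → ablative.
noun class: ∅ → class III.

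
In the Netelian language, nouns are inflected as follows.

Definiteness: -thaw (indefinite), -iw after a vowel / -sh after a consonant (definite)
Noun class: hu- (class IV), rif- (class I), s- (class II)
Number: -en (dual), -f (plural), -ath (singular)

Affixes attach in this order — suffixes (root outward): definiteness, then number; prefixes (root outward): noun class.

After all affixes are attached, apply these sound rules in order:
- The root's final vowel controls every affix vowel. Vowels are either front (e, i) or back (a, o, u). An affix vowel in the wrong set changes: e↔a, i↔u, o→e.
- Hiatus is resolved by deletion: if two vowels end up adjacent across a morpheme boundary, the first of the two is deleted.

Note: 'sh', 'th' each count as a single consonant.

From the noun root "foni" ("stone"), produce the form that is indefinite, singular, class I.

Attach definiteness indefinite -thaw → fonithaw.
Attach noun class class I rif- → riffonithaw.
Attach number singular -ath → riffonithawath.
Apply vowel harmony: riffonithawath → riffonitheweth.
Vowel deletion: no change.

riffonitheweth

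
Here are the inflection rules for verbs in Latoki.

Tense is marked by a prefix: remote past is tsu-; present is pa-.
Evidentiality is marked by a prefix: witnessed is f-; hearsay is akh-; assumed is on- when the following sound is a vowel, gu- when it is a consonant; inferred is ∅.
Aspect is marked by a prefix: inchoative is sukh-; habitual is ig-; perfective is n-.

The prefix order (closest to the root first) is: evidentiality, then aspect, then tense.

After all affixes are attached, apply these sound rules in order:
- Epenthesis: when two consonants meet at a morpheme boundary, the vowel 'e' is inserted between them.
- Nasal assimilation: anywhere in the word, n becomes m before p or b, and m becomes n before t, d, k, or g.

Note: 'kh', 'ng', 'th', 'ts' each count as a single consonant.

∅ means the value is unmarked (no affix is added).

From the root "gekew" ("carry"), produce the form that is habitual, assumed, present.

Attach evidentiality assumed gu- (before consonant 'g') → gugekew.
Attach aspect habitual ig- → iggugekew.
Attach tense present pa- → paiggugekew.
Apply epenthesis: paiggugekew → paigegugekew.
Nasal assimilation: no change.

paigegugekew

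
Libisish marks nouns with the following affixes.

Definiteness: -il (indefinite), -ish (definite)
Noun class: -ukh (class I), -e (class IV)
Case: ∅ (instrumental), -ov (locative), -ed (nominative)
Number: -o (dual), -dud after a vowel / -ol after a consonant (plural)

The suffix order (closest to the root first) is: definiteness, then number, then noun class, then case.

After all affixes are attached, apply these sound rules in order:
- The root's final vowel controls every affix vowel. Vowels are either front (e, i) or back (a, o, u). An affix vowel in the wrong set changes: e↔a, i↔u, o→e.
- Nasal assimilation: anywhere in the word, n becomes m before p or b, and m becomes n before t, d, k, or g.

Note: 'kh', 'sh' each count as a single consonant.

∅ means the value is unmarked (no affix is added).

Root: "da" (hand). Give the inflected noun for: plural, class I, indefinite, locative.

Attach definiteness indefinite -il → dail.
Attach number plural -ol (after consonant 'l') → dailol.
Attach noun class class I -ukh → dailolukh.
Attach case locative -ov → dailolukhov.
Apply vowel harmony: dailolukhov → daulolukhov.
Nasal assimilation: no change.

daulolukhov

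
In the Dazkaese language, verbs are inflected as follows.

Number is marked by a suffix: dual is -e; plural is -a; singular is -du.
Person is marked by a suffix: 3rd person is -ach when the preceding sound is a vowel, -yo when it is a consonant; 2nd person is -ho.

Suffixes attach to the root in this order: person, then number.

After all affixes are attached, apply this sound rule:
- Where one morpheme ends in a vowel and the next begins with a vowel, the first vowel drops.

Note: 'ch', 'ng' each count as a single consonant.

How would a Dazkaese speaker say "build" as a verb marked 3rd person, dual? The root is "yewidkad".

yewidkadye

Attach person 3rd person -yo (after consonant 'd') → yewidkadyo.
Attach number dual -e → yewidkadyoe.
Apply vowel deletion: yewidkadyoe → yewidkadye.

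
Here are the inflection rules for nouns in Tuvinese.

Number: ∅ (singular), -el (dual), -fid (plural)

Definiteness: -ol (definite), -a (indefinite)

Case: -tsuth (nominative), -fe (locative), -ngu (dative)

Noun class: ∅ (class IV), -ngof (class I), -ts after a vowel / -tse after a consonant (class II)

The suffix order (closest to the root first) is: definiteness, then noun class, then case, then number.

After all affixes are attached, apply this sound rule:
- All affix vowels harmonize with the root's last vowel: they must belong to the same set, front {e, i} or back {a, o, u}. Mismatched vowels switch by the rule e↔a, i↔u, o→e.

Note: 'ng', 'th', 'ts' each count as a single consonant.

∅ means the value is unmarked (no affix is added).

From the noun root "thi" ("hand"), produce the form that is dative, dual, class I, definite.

Attach definiteness definite -ol → thiol.
Attach noun class class I -ngof → thiolngof.
Attach case dative -ngu → thiolngofngu.
Attach number dual -el → thiolngofnguel.
Apply vowel harmony: thiolngofnguel → thielngefngiel.

thielngefngiel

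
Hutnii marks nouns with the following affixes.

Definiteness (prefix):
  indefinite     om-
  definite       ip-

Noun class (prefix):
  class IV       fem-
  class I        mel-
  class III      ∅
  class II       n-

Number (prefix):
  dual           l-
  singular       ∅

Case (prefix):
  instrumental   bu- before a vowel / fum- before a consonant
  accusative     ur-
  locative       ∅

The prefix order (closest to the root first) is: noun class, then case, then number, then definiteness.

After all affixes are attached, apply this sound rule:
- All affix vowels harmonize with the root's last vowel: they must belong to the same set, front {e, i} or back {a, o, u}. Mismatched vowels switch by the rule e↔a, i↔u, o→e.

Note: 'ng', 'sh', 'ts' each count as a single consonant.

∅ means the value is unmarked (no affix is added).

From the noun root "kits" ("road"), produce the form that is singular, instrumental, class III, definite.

ipfimkits

noun class = class III: zero marking, form stays kits.
Attach case instrumental fum- (before consonant 'k') → fumkits.
number = singular: zero marking, form stays fumkits.
Attach definiteness definite ip- → ipfumkits.
Apply vowel harmony: ipfumkits → ipfimkits.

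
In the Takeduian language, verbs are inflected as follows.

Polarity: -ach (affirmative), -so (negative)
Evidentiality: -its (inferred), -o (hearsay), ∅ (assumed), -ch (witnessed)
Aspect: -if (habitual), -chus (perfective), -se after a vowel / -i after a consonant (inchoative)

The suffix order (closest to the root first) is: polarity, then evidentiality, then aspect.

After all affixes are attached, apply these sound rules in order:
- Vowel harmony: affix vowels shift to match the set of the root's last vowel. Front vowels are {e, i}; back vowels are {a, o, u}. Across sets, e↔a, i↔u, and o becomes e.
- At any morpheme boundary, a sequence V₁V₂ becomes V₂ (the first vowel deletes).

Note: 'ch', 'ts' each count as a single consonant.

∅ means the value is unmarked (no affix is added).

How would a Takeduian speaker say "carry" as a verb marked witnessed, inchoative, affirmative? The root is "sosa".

Attach polarity affirmative -ach → sosaach.
Attach evidentiality witnessed -ch → sosaachch.
Attach aspect inchoative -i (after consonant 'ch') → sosaachchi.
Apply vowel harmony: sosaachchi → sosaachchu.
Apply vowel deletion: sosaachchu → sosachchu.

sosachchu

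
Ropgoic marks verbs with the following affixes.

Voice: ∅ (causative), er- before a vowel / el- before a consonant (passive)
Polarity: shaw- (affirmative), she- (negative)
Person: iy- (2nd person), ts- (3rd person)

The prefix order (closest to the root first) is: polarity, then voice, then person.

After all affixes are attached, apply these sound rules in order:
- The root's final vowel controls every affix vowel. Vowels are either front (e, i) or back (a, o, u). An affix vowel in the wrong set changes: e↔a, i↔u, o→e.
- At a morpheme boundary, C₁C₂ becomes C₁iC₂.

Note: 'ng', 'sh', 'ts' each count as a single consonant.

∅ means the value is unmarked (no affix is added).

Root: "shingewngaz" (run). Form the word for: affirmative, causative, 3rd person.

Attach polarity affirmative shaw- → shawshingewngaz.
voice = causative: zero marking, form stays shawshingewngaz.
Attach person 3rd person ts- → tsshawshingewngaz.
Vowel harmony: no change.
Apply epenthesis: tsshawshingewngaz → tsishawishingewngaz.

tsishawishingewngaz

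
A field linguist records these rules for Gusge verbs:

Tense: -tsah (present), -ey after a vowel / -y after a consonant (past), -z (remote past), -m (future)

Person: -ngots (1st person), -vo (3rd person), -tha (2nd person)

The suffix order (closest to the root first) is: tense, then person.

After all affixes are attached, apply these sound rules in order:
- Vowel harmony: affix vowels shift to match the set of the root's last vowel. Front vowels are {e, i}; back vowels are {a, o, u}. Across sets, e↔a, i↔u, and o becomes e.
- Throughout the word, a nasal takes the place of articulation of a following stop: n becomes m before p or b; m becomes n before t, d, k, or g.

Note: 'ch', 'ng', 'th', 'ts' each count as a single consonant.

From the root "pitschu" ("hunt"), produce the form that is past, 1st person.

Attach tense past -ey (after vowel 'u') → pitschuey.
Attach person 1st person -ngots → pitschueyngots.
Apply vowel harmony: pitschueyngots → pitschuayngots.
Nasal assimilation: no change.

pitschuayngots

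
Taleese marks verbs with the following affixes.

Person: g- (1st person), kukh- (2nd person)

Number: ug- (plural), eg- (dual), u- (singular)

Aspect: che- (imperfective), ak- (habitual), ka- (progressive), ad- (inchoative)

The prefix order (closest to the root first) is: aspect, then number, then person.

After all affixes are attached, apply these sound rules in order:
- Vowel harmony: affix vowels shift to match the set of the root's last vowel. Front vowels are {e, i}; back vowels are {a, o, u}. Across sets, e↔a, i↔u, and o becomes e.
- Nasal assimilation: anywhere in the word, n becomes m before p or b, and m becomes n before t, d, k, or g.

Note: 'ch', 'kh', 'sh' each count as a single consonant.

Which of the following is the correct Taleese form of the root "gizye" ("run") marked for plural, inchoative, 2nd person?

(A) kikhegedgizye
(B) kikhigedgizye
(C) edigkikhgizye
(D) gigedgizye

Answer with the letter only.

Attach aspect inchoative ad- → adgizye.
Attach number plural ug- → ugadgizye.
Attach person 2nd person kukh- → kukhugadgizye.
Apply vowel harmony: kukhugadgizye → kikhigedgizye.
Nasal assimilation: no change.
So the correct form is kikhigedgizye, option (B).
(A) kikhegedgizye is wrong: it uses dual instead of plural for number.
(C) edigkikhgizye is wrong: it has the affixes in the wrong order.
(D) gigedgizye is wrong: it uses 1st person instead of 2nd person for person.

B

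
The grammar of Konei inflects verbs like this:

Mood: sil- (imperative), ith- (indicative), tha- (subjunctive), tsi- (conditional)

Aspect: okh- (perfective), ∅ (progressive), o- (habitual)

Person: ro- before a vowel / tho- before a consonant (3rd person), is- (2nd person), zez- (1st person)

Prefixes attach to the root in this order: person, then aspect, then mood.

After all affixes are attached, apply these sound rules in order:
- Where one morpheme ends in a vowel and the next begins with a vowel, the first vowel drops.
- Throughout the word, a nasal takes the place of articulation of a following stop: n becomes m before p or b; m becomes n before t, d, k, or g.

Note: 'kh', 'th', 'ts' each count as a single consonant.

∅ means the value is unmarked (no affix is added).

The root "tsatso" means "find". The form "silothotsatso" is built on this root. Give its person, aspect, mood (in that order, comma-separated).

3rd person, habitual, imperative

Segment: sil-o-tho-tsatso.
person: ro/tho- → 3rd person.
aspect: o- → habitual.
mood: sil- → imperative.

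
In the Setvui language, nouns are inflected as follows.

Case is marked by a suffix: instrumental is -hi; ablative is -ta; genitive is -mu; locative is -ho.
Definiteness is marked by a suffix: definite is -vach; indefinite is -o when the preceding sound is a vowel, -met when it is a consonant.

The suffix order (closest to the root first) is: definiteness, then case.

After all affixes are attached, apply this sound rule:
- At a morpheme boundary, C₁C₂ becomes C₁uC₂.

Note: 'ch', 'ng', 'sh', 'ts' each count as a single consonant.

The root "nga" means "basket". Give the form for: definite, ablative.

ngavachuta

Attach definiteness definite -vach → ngavach.
Attach case ablative -ta → ngavachta.
Apply epenthesis: ngavachta → ngavachuta.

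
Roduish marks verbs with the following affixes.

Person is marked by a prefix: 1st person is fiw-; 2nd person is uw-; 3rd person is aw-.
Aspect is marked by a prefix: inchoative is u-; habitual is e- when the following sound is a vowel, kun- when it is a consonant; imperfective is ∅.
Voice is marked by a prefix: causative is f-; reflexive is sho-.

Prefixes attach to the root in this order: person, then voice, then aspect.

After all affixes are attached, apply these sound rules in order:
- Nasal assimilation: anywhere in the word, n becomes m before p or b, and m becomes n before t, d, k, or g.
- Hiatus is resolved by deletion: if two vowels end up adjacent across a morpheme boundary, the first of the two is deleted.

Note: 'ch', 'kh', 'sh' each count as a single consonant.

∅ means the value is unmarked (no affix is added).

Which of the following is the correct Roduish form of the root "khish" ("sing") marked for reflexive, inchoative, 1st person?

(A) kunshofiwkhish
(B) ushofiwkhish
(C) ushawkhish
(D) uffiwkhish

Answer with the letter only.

B

Attach person 1st person fiw- → fiwkhish.
Attach voice reflexive sho- → shofiwkhish.
Attach aspect inchoative u- → ushofiwkhish.
Nasal assimilation: no change.
Vowel deletion: no change.
So the correct form is ushofiwkhish, option (B).
(A) kunshofiwkhish is wrong: it uses habitual instead of inchoative for aspect.
(C) ushawkhish is wrong: it uses 3rd person instead of 1st person for person.
(D) uffiwkhish is wrong: it uses causative instead of reflexive for voice.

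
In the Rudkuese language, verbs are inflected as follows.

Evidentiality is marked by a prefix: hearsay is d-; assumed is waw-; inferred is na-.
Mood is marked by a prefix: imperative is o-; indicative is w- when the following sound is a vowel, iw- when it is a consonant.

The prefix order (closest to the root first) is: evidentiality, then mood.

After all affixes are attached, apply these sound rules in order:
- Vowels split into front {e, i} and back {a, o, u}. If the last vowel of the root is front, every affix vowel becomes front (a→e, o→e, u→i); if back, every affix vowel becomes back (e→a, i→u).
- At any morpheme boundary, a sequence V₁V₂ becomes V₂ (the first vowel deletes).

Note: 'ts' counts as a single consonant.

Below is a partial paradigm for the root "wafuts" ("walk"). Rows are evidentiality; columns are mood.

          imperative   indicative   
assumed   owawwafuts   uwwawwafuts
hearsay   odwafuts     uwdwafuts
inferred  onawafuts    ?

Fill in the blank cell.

Attach evidentiality inferred na- → nawafuts.
Attach mood indicative iw- (before consonant 'n') → iwnawafuts.
Apply vowel harmony: iwnawafuts → uwnawafuts.
Vowel deletion: no change.

uwnawafuts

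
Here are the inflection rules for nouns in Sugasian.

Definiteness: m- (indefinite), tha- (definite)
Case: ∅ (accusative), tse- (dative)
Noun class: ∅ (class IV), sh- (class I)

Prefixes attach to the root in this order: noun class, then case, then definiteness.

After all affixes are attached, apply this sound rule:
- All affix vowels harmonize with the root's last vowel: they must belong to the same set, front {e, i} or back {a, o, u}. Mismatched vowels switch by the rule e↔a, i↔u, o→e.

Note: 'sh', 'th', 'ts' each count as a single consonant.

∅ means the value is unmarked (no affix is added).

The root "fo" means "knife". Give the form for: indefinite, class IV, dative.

noun class = class IV: zero marking, form stays fo.
Attach case dative tse- → tsefo.
Attach definiteness indefinite m- → mtsefo.
Apply vowel harmony: mtsefo → mtsafo.

mtsafo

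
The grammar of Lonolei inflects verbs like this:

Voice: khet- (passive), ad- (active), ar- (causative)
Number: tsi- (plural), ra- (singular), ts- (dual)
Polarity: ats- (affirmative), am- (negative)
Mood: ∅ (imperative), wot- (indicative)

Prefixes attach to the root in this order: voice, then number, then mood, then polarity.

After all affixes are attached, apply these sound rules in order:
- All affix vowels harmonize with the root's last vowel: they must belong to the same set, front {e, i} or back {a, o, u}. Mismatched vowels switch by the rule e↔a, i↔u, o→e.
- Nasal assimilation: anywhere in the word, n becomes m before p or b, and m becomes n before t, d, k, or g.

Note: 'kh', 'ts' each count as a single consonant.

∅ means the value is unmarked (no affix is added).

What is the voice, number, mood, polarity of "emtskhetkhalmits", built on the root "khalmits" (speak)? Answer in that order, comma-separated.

Segment: am-ts-khet-khalmits.
voice: khet- → passive.
number: ts- → dual.
mood: ∅ → imperative.
polarity: am- → negative.

passive, dual, imperative, negative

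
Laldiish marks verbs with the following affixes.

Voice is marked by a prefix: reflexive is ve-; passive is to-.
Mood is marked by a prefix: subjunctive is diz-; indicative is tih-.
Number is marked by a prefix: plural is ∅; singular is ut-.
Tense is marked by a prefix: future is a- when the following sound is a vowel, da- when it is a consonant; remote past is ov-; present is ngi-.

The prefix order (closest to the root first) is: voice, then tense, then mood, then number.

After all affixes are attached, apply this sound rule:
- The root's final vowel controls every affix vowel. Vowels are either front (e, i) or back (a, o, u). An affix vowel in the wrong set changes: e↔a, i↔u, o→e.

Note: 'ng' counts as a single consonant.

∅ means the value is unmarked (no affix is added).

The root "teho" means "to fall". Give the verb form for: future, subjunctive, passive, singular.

Attach voice passive to- → toteho.
Attach tense future da- (before consonant 't') → datoteho.
Attach mood subjunctive diz- → dizdatoteho.
Attach number singular ut- → utdizdatoteho.
Apply vowel harmony: utdizdatoteho → utduzdatoteho.

utduzdatoteho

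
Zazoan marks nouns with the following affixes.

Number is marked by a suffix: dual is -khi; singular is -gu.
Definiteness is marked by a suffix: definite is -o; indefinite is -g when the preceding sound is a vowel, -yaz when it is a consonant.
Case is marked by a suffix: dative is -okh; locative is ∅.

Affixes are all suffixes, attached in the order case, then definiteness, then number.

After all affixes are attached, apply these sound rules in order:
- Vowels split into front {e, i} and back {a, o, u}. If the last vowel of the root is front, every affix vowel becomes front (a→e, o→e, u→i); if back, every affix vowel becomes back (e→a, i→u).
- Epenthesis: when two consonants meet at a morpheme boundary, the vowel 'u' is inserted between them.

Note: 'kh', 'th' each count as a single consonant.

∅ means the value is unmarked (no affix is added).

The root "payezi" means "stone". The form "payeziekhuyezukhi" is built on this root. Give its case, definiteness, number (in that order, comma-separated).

Segment: payezi-okh-yaz-khi.
case: -okh → dative.
definiteness: -g/yaz → indefinite.
number: -khi → dual.

dative, indefinite, dual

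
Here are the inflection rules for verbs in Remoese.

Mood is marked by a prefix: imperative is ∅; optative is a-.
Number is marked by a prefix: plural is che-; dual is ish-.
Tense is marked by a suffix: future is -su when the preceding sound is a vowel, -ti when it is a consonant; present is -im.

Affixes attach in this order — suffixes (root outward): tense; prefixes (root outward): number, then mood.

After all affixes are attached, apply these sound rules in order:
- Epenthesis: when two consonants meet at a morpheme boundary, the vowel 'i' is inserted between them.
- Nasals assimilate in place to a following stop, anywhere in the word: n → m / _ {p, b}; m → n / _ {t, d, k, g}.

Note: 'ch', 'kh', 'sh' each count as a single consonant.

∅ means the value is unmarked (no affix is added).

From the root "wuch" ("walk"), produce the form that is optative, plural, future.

Attach number plural che- → chewuch.
Attach tense future -ti (after consonant 'ch') → chewuchti.
Attach mood optative a- → achewuchti.
Apply epenthesis: achewuchti → achewuchiti.
Nasal assimilation: no change.

achewuchiti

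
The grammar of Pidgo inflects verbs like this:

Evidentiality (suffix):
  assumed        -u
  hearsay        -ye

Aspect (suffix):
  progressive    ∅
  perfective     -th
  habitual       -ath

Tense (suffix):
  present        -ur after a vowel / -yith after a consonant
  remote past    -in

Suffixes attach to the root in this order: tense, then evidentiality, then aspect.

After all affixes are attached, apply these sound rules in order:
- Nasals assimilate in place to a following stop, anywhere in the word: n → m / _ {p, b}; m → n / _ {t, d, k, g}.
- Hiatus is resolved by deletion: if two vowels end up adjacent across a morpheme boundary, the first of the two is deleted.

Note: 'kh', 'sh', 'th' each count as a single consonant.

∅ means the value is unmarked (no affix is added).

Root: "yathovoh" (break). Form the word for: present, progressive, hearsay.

Attach tense present -yith (after consonant 'h') → yathovohyith.
Attach evidentiality hearsay -ye → yathovohyithye.
aspect = progressive: zero marking, form stays yathovohyithye.
Nasal assimilation: no change.
Vowel deletion: no change.

yathovohyithye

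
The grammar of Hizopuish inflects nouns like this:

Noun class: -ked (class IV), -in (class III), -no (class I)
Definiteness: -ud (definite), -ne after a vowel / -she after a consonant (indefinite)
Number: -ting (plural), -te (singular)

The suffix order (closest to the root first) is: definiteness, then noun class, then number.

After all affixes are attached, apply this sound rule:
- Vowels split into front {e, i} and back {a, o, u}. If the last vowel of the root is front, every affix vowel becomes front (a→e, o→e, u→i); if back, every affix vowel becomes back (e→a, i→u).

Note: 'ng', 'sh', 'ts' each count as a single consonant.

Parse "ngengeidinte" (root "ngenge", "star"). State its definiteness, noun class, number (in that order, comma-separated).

Segment: ngenge-ud-in-te.
definiteness: -ud → definite.
noun class: -in → class III.
number: -te → singular.

definite, class III, singular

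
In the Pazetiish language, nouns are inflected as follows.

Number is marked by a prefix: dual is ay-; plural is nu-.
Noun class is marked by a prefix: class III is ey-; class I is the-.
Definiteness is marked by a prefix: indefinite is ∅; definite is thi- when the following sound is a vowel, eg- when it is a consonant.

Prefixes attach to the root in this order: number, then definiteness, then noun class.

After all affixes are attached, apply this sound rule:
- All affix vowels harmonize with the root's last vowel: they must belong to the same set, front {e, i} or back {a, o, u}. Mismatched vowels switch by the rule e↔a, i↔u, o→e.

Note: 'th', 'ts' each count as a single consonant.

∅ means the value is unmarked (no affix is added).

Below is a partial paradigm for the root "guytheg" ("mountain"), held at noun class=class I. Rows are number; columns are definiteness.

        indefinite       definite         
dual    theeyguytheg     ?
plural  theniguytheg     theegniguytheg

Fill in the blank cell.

Attach number dual ay- → ayguytheg.
Attach definiteness definite thi- (before vowel 'a') → thiayguytheg.
Attach noun class class I the- → thethiayguytheg.
Apply vowel harmony: thethiayguytheg → thethieyguytheg.

thethieyguytheg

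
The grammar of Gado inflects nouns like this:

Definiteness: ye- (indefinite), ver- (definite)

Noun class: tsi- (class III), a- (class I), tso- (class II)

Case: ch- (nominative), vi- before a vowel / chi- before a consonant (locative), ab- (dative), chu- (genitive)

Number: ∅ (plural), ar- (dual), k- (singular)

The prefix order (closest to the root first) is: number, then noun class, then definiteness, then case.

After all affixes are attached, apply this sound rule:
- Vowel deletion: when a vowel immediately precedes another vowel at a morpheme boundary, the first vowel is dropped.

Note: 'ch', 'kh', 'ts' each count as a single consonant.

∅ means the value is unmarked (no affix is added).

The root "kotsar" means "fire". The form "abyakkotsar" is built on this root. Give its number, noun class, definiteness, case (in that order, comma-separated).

Segment: ab-ye-a-k-kotsar.
number: k- → singular.
noun class: a- → class I.
definiteness: ye- → indefinite.
case: ab- → dative.

singular, class I, indefinite, dative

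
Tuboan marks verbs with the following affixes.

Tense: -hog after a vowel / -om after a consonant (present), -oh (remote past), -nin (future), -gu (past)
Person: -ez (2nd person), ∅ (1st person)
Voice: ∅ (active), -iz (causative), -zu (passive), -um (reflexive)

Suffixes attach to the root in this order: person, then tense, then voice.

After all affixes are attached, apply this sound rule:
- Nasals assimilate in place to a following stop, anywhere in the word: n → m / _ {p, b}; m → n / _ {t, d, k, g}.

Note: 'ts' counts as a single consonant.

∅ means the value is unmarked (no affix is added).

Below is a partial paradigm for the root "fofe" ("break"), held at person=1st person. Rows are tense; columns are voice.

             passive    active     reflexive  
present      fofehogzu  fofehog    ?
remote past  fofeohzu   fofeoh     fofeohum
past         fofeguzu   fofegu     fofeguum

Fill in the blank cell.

person = 1st person: zero marking, form stays fofe.
Attach tense present -hog (after vowel 'e') → fofehog.
Attach voice reflexive -um → fofehogum.
Nasal assimilation: no change.

fofehogum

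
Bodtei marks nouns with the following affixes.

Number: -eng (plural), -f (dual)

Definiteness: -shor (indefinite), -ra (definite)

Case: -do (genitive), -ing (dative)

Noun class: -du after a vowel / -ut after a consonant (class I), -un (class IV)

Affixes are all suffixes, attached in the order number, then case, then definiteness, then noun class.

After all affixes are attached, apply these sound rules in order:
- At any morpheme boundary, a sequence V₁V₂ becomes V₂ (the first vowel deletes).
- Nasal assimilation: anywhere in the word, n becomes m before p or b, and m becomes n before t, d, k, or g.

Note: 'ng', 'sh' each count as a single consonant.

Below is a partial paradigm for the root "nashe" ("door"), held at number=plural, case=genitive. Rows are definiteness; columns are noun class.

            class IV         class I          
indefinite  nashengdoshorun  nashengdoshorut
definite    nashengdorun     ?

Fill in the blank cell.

Attach number plural -eng → nasheeng.
Attach case genitive -do → nasheengdo.
Attach definiteness definite -ra → nasheengdora.
Attach noun class class I -du (after vowel 'a') → nasheengdoradu.
Apply vowel deletion: nasheengdoradu → nashengdoradu.
Nasal assimilation: no change.

nashengdoradu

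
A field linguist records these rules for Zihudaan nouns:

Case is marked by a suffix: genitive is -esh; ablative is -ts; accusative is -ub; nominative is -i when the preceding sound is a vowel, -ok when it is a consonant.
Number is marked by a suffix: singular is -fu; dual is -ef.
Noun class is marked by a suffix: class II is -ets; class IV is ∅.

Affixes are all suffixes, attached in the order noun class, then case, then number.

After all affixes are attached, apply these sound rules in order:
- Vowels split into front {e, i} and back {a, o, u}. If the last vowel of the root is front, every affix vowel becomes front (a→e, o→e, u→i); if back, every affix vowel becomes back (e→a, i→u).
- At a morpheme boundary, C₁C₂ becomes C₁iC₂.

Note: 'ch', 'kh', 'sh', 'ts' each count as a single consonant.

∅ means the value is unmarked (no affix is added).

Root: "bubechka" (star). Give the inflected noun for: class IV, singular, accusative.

bubechkaubifu

noun class = class IV: zero marking, form stays bubechka.
Attach case accusative -ub → bubechkaub.
Attach number singular -fu → bubechkaubfu.
Vowel harmony: no change.
Apply epenthesis: bubechkaubfu → bubechkaubifu.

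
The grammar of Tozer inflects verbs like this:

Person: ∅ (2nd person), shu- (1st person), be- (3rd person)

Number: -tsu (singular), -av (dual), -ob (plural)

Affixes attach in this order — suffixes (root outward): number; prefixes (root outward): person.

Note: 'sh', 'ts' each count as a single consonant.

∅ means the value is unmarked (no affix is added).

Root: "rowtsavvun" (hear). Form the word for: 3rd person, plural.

Attach person 3rd person be- → berowtsavvun.
Attach number plural -ob → berowtsavvunob.

berowtsavvunob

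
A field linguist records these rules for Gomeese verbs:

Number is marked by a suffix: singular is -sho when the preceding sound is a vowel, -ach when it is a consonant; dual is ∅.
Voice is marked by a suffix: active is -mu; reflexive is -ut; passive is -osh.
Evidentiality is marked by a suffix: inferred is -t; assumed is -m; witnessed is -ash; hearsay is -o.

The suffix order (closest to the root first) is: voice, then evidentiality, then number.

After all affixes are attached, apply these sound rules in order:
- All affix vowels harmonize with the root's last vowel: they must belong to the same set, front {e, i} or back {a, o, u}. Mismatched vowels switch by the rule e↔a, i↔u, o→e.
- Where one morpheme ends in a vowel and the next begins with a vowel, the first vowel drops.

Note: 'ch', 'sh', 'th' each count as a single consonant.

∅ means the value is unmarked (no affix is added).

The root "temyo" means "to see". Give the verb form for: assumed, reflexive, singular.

temyutmach

Attach voice reflexive -ut → temyout.
Attach evidentiality assumed -m → temyoutm.
Attach number singular -ach (after consonant 'm') → temyoutmach.
Vowel harmony: no change.
Apply vowel deletion: temyoutmach → temyutmach.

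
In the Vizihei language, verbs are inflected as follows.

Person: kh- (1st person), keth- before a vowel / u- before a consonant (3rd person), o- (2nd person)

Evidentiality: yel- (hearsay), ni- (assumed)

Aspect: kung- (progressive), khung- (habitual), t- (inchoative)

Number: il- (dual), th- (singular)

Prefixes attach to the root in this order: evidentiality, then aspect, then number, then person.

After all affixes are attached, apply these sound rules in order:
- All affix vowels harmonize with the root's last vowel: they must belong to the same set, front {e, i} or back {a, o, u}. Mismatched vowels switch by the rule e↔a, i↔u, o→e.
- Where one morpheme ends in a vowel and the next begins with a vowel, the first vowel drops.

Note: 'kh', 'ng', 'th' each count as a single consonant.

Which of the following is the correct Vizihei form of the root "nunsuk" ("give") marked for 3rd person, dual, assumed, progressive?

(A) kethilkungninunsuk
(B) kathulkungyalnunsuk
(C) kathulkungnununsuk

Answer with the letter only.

Attach evidentiality assumed ni- → ninunsuk.
Attach aspect progressive kung- → kungninunsuk.
Attach number dual il- → ilkungninunsuk.
Attach person 3rd person keth- (before vowel 'i') → kethilkungninunsuk.
Apply vowel harmony: kethilkungninunsuk → kathulkungnununsuk.
Vowel deletion: no change.
So the correct form is kathulkungnununsuk, option (C).
(A) kethilkungninunsuk is wrong: it fails to apply the sound rule(s).
(B) kathulkungyalnunsuk is wrong: it uses hearsay instead of assumed for evidentiality.

C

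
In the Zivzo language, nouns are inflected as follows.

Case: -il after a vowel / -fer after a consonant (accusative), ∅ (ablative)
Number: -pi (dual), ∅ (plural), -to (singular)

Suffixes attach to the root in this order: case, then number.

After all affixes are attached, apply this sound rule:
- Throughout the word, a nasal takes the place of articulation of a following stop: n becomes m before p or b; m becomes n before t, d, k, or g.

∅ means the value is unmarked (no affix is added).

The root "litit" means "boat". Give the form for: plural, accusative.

Attach case accusative -fer (after consonant 't') → lititfer.
number = plural: zero marking, form stays lititfer.
Nasal assimilation: no change.

lititfer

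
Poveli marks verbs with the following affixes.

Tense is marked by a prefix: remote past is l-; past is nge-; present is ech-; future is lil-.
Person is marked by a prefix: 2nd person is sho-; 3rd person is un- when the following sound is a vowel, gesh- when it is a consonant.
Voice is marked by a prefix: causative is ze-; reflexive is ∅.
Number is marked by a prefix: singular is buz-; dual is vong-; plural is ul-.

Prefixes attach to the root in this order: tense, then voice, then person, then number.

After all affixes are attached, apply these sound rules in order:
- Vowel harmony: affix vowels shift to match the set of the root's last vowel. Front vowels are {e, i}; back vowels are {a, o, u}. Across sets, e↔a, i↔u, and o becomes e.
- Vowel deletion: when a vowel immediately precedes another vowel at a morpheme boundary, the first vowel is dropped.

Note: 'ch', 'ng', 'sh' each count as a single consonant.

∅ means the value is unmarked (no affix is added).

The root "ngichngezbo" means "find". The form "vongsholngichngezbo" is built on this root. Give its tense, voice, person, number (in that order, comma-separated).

remote past, reflexive, 2nd person, dual

Segment: vong-sho-l-ngichngezbo.
tense: l- → remote past.
voice: ∅ → reflexive.
person: sho- → 2nd person.
number: vong- → dual.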